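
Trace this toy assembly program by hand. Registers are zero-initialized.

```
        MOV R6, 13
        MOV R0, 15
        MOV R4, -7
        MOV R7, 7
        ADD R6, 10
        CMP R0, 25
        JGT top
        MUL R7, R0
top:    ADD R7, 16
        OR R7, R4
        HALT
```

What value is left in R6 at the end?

R6=13
R0=15
R4=-7
R7=7
R6=13+10=23
CMP R0, 25  (cmp 15,25)
JGT top: not taken
R7=7*15=105
R7=105+16=121
R7=121|(-7)=-7
halt.

23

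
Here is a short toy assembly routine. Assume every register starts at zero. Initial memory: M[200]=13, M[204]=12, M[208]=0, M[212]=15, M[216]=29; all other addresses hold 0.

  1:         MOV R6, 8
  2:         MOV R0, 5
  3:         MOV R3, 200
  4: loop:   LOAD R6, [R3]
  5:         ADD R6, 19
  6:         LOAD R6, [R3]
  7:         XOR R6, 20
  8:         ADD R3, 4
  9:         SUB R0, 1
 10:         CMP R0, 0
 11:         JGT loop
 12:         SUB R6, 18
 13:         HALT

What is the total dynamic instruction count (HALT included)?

45

R6=8
R0=5
R3=200
R6=M[200]=13
R6=13+19=32
R6=M[200]=13
R6=13^20=25
R3=200+4=204
R0=5-1=4
CMP R0, 0  (cmp 4,0)
JGT loop: taken
R6=M[204]=12
R6=12+19=31
R6=M[204]=12
R6=12^20=24
R3=204+4=208
R0=4-1=3
CMP R0, 0  (cmp 3,0)
JGT loop: taken
R6=M[208]=0
R6=0+19=19
R6=M[208]=0
R6=0^20=20
R3=208+4=212
R0=3-1=2
CMP R0, 0  (cmp 2,0)
JGT loop: taken
R6=M[212]=15
R6=15+19=34
R6=M[212]=15
R6=15^20=27
R3=212+4=216
R0=2-1=1
CMP R0, 0  (cmp 1,0)
JGT loop: taken
R6=M[216]=29
R6=29+19=48
R6=M[216]=29
R6=29^20=9
R3=216+4=220
R0=1-1=0
CMP R0, 0  (cmp 0,0)
JGT loop: not taken
R6=9-18=-9
halt.
Total executed instructions: 45.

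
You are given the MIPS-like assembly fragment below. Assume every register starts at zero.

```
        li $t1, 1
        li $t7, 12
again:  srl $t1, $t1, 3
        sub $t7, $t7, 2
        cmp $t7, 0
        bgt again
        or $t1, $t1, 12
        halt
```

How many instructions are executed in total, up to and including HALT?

after li $t1, 1: $t1=1
after li $t7, 12: $t7=12
after srl $t1, $t1, 3: $t1=1>>3=0
after sub $t7, $t7, 2: $t7=12-2=10
cmp $t7, 0  (cmp 10,0)
bgt again: taken
after srl $t1, $t1, 3: $t1=0>>3=0
after sub $t7, $t7, 2: $t7=10-2=8
cmp $t7, 0  (cmp 8,0)
bgt again: taken
after srl $t1, $t1, 3: $t1=0>>3=0
after sub $t7, $t7, 2: $t7=8-2=6
cmp $t7, 0  (cmp 6,0)
bgt again: taken
after srl $t1, $t1, 3: $t1=0>>3=0
after sub $t7, $t7, 2: $t7=6-2=4
cmp $t7, 0  (cmp 4,0)
bgt again: taken
after srl $t1, $t1, 3: $t1=0>>3=0
after sub $t7, $t7, 2: $t7=4-2=2
cmp $t7, 0  (cmp 2,0)
bgt again: taken
after srl $t1, $t1, 3: $t1=0>>3=0
after sub $t7, $t7, 2: $t7=2-2=0
cmp $t7, 0  (cmp 0,0)
bgt again: not taken
after or $t1, $t1, 12: $t1=0|12=12
halt.
Total executed instructions: 28.

28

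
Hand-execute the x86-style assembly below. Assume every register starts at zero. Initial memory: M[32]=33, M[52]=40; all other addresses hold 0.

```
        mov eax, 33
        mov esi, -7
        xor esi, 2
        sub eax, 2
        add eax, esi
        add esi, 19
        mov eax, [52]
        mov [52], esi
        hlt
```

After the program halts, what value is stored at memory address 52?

eax=33
esi=-7
esi=(-7)^2=-5
eax=33-2=31
eax=31+(-5)=26
esi=(-5)+19=14
eax=M[52]=40
mov [52], esi → M[52]=14
halt.

14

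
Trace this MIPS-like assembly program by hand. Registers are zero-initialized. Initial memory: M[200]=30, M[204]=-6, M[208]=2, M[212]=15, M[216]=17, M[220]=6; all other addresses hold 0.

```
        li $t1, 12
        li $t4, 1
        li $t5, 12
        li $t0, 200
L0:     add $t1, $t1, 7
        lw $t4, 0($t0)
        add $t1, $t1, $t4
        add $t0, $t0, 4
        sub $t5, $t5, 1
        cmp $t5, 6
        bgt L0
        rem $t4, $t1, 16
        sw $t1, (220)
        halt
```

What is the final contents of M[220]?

118

after li $t1, 12: $t1=12
after li $t4, 1: $t4=1
after li $t5, 12: $t5=12
after li $t0, 200: $t0=200
after add $t1, $t1, 7: $t1=12+7=19
after lw $t4, 0($t0): $t4=M[200]=30
after add $t1, $t1, $t4: $t1=19+30=49
after add $t0, $t0, 4: $t0=200+4=204
after sub $t5, $t5, 1: $t5=12-1=11
cmp $t5, 6  (cmp 11,6)
bgt L0: taken
after add $t1, $t1, 7: $t1=49+7=56
after lw $t4, 0($t0): $t4=M[204]=-6
after add $t1, $t1, $t4: $t1=56+(-6)=50
after add $t0, $t0, 4: $t0=204+4=208
after sub $t5, $t5, 1: $t5=11-1=10
cmp $t5, 6  (cmp 10,6)
bgt L0: taken
after add $t1, $t1, 7: $t1=50+7=57
after lw $t4, 0($t0): $t4=M[208]=2
after add $t1, $t1, $t4: $t1=57+2=59
after add $t0, $t0, 4: $t0=208+4=212
after sub $t5, $t5, 1: $t5=10-1=9
cmp $t5, 6  (cmp 9,6)
bgt L0: taken
after add $t1, $t1, 7: $t1=59+7=66
after lw $t4, 0($t0): $t4=M[212]=15
after add $t1, $t1, $t4: $t1=66+15=81
after add $t0, $t0, 4: $t0=212+4=216
after sub $t5, $t5, 1: $t5=9-1=8
cmp $t5, 6  (cmp 8,6)
bgt L0: taken
after add $t1, $t1, 7: $t1=81+7=88
after lw $t4, 0($t0): $t4=M[216]=17
after add $t1, $t1, $t4: $t1=88+17=105
after add $t0, $t0, 4: $t0=216+4=220
after sub $t5, $t5, 1: $t5=8-1=7
cmp $t5, 6  (cmp 7,6)
bgt L0: taken
after add $t1, $t1, 7: $t1=105+7=112
after lw $t4, 0($t0): $t4=M[220]=6
after add $t1, $t1, $t4: $t1=112+6=118
after add $t0, $t0, 4: $t0=220+4=224
after sub $t5, $t5, 1: $t5=7-1=6
cmp $t5, 6  (cmp 6,6)
bgt L0: not taken
after rem $t4, $t1, 16: $t4=118%16=6
sw $t1, (220) → M[220]=118
halt.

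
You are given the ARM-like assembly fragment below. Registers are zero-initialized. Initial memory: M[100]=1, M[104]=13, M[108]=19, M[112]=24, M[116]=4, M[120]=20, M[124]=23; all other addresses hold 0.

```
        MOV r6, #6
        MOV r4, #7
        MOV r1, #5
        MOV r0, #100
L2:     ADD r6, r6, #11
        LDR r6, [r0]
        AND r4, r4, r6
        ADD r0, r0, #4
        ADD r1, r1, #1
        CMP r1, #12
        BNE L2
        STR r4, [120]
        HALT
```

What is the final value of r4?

0

r6=6
r4=7
r1=5
r0=100
r6=6+11=17
r6=M[100]=1
r4=7&1=1
r0=100+4=104
r1=5+1=6
CMP r1, #12  (cmp 6,12)
BNE L2: taken
r6=1+11=12
r6=M[104]=13
r4=1&13=1
r0=104+4=108
r1=6+1=7
CMP r1, #12  (cmp 7,12)
BNE L2: taken
r6=13+11=24
r6=M[108]=19
r4=1&19=1
r0=108+4=112
r1=7+1=8
CMP r1, #12  (cmp 8,12)
BNE L2: taken
r6=19+11=30
r6=M[112]=24
r4=1&24=0
r0=112+4=116
r1=8+1=9
CMP r1, #12  (cmp 9,12)
BNE L2: taken
r6=24+11=35
r6=M[116]=4
r4=0&4=0
r0=116+4=120
r1=9+1=10
CMP r1, #12  (cmp 10,12)
BNE L2: taken
r6=4+11=15
r6=M[120]=20
r4=0&20=0
r0=120+4=124
r1=10+1=11
CMP r1, #12  (cmp 11,12)
BNE L2: taken
r6=20+11=31
r6=M[124]=23
r4=0&23=0
r0=124+4=128
r1=11+1=12
CMP r1, #12  (cmp 12,12)
BNE L2: not taken
STR r4, [120] → M[120]=0
halt.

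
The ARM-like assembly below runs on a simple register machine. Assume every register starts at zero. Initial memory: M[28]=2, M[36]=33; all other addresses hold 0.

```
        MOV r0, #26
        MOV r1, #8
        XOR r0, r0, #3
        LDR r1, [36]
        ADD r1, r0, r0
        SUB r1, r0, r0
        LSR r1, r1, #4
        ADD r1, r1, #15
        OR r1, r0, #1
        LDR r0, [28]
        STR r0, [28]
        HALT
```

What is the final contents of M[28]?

2

r0=26
r1=8
r0=26^3=25
r1=M[36]=33
r1=25+25=50
r1=25-25=0
r1=0>>4=0
r1=0+15=15
r1=25|1=25
r0=M[28]=2
STR r0, [28] → M[28]=2
halt.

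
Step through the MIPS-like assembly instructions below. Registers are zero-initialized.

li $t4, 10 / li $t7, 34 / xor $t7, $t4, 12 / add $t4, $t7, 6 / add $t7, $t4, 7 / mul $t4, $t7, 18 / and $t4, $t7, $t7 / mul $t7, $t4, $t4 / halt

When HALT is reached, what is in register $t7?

$t4=10
$t7=34
$t7=10^12=6
$t4=6+6=12
$t7=12+7=19
$t4=19*18=342
$t4=19&19=19
$t7=19*19=361
halt.

361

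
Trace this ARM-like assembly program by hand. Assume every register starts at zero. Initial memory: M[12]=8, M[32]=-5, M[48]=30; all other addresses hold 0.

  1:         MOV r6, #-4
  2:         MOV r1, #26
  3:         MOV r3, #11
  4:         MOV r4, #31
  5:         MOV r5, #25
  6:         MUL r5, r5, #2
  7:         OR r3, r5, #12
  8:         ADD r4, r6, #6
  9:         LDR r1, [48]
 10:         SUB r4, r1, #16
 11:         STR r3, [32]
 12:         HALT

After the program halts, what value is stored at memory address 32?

62

after MOV r6, #-4: r6=-4
after MOV r1, #26: r1=26
after MOV r3, #11: r3=11
after MOV r4, #31: r4=31
after MOV r5, #25: r5=25
after MUL r5, r5, #2: r5=25*2=50
after OR r3, r5, #12: r3=50|12=62
after ADD r4, r6, #6: r4=(-4)+6=2
after LDR r1, [48]: r1=M[48]=30
after SUB r4, r1, #16: r4=30-16=14
STR r3, [32] → M[32]=62
halt.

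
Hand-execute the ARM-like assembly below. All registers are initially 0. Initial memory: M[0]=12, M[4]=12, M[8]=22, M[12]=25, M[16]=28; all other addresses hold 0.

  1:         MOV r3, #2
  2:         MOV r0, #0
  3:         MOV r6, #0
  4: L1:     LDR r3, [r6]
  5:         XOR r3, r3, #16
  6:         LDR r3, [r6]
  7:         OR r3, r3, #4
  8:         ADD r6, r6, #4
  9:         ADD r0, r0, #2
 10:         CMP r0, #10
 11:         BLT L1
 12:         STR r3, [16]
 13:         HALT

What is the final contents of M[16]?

28

MOV r3, #2 → r3=2
MOV r0, #0 → r0=0
MOV r6, #0 → r6=0
LDR r3, [r6] → r3=M[0]=12
XOR r3, r3, #16 → r3=12^16=28
LDR r3, [r6] → r3=M[0]=12
OR r3, r3, #4 → r3=12|4=12
ADD r6, r6, #4 → r6=0+4=4
ADD r0, r0, #2 → r0=0+2=2
CMP r0, #10  (cmp 2,10)
BLT L1: taken
LDR r3, [r6] → r3=M[4]=12
XOR r3, r3, #16 → r3=12^16=28
LDR r3, [r6] → r3=M[4]=12
OR r3, r3, #4 → r3=12|4=12
ADD r6, r6, #4 → r6=4+4=8
ADD r0, r0, #2 → r0=2+2=4
CMP r0, #10  (cmp 4,10)
BLT L1: taken
LDR r3, [r6] → r3=M[8]=22
XOR r3, r3, #16 → r3=22^16=6
LDR r3, [r6] → r3=M[8]=22
OR r3, r3, #4 → r3=22|4=22
ADD r6, r6, #4 → r6=8+4=12
ADD r0, r0, #2 → r0=4+2=6
CMP r0, #10  (cmp 6,10)
BLT L1: taken
LDR r3, [r6] → r3=M[12]=25
XOR r3, r3, #16 → r3=25^16=9
LDR r3, [r6] → r3=M[12]=25
OR r3, r3, #4 → r3=25|4=29
ADD r6, r6, #4 → r6=12+4=16
ADD r0, r0, #2 → r0=6+2=8
CMP r0, #10  (cmp 8,10)
BLT L1: taken
LDR r3, [r6] → r3=M[16]=28
XOR r3, r3, #16 → r3=28^16=12
LDR r3, [r6] → r3=M[16]=28
OR r3, r3, #4 → r3=28|4=28
ADD r6, r6, #4 → r6=16+4=20
ADD r0, r0, #2 → r0=8+2=10
CMP r0, #10  (cmp 10,10)
BLT L1: not taken
STR r3, [16] → M[16]=28
halt.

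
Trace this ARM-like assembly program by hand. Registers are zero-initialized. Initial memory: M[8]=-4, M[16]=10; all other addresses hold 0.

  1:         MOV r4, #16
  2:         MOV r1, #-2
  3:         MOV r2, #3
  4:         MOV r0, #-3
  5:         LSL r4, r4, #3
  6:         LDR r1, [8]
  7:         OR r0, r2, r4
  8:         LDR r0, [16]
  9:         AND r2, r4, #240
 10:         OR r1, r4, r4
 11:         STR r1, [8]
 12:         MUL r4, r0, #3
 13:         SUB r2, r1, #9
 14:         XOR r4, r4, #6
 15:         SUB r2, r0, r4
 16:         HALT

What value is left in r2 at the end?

-14

after MOV r4, #16: r4=16
after MOV r1, #-2: r1=-2
after MOV r2, #3: r2=3
after MOV r0, #-3: r0=-3
after LSL r4, r4, #3: r4=16<<3=128
after LDR r1, [8]: r1=M[8]=-4
after OR r0, r2, r4: r0=3|128=131
after LDR r0, [16]: r0=M[16]=10
after AND r2, r4, #240: r2=128&240=128
after OR r1, r4, r4: r1=128|128=128
STR r1, [8] → M[8]=128
after MUL r4, r0, #3: r4=10*3=30
after SUB r2, r1, #9: r2=128-9=119
after XOR r4, r4, #6: r4=30^6=24
after SUB r2, r0, r4: r2=10-24=-14
halt.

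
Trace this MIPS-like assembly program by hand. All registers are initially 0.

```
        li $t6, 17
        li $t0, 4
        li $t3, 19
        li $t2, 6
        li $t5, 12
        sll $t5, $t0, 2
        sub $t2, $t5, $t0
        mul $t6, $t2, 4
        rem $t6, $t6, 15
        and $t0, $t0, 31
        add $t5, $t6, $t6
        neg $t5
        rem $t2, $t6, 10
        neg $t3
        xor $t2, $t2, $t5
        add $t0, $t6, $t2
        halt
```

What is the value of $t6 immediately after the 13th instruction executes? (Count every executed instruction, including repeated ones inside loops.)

$t6=17
$t0=4
$t3=19
$t2=6
$t5=12
$t5=4<<2=16
$t2=16-4=12
$t6=12*4=48
$t6=48%15=3
$t0=4&31=4
$t5=3+3=6
$t5=-(6)=-6
$t2=3%10=3
After step 13: $t6 = 3.

3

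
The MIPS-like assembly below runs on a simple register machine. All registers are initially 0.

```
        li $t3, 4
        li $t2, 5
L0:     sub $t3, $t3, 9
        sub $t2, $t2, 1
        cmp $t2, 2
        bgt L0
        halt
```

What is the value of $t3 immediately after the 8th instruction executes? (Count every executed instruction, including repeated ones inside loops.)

li $t3, 4 → $t3=4
li $t2, 5 → $t2=5
sub $t3, $t3, 9 → $t3=4-9=-5
sub $t2, $t2, 1 → $t2=5-1=4
cmp $t2, 2  (cmp 4,2)
bgt L0: taken
sub $t3, $t3, 9 → $t3=(-5)-9=-14
sub $t2, $t2, 1 → $t2=4-1=3
After step 8: $t3 = -14.

-14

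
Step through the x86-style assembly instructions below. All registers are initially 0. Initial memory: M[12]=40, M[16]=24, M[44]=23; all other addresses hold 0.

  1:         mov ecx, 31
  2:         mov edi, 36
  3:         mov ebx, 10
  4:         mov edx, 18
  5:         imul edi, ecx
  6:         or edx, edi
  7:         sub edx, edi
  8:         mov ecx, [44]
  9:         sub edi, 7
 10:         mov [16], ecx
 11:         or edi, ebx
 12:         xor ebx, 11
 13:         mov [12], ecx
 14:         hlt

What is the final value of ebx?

1

after mov ecx, 31: ecx=31
after mov edi, 36: edi=36
after mov ebx, 10: ebx=10
after mov edx, 18: edx=18
after imul edi, ecx: edi=36*31=1116
after or edx, edi: edx=18|1116=1118
after sub edx, edi: edx=1118-1116=2
after mov ecx, [44]: ecx=M[44]=23
after sub edi, 7: edi=1116-7=1109
mov [16], ecx → M[16]=23
after or edi, ebx: edi=1109|10=1119
after xor ebx, 11: ebx=10^11=1
mov [12], ecx → M[12]=23
halt.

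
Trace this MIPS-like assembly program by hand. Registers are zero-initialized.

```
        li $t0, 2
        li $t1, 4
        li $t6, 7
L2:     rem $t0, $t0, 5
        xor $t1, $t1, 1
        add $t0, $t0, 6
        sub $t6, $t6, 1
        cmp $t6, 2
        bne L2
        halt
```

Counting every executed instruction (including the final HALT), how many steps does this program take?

after li $t0, 2: $t0=2
after li $t1, 4: $t1=4
after li $t6, 7: $t6=7
after rem $t0, $t0, 5: $t0=2%5=2
after xor $t1, $t1, 1: $t1=4^1=5
after add $t0, $t0, 6: $t0=2+6=8
after sub $t6, $t6, 1: $t6=7-1=6
cmp $t6, 2  (cmp 6,2)
bne L2: taken
after rem $t0, $t0, 5: $t0=8%5=3
after xor $t1, $t1, 1: $t1=5^1=4
after add $t0, $t0, 6: $t0=3+6=9
after sub $t6, $t6, 1: $t6=6-1=5
cmp $t6, 2  (cmp 5,2)
bne L2: taken
after rem $t0, $t0, 5: $t0=9%5=4
after xor $t1, $t1, 1: $t1=4^1=5
after add $t0, $t0, 6: $t0=4+6=10
after sub $t6, $t6, 1: $t6=5-1=4
cmp $t6, 2  (cmp 4,2)
bne L2: taken
after rem $t0, $t0, 5: $t0=10%5=0
after xor $t1, $t1, 1: $t1=5^1=4
after add $t0, $t0, 6: $t0=0+6=6
after sub $t6, $t6, 1: $t6=4-1=3
cmp $t6, 2  (cmp 3,2)
bne L2: taken
after rem $t0, $t0, 5: $t0=6%5=1
after xor $t1, $t1, 1: $t1=4^1=5
after add $t0, $t0, 6: $t0=1+6=7
after sub $t6, $t6, 1: $t6=3-1=2
cmp $t6, 2  (cmp 2,2)
bne L2: not taken
halt.
Total executed instructions: 34.

34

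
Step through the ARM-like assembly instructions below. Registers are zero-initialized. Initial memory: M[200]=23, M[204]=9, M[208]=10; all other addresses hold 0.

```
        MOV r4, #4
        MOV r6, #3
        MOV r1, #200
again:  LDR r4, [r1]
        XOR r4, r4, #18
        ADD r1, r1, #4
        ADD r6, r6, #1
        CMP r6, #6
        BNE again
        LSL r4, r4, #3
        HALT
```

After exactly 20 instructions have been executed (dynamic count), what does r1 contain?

MOV r4, #4 → r4=4
MOV r6, #3 → r6=3
MOV r1, #200 → r1=200
LDR r4, [r1] → r4=M[200]=23
XOR r4, r4, #18 → r4=23^18=5
ADD r1, r1, #4 → r1=200+4=204
ADD r6, r6, #1 → r6=3+1=4
CMP r6, #6  (cmp 4,6)
BNE again: taken
LDR r4, [r1] → r4=M[204]=9
XOR r4, r4, #18 → r4=9^18=27
ADD r1, r1, #4 → r1=204+4=208
ADD r6, r6, #1 → r6=4+1=5
CMP r6, #6  (cmp 5,6)
BNE again: taken
LDR r4, [r1] → r4=M[208]=10
XOR r4, r4, #18 → r4=10^18=24
ADD r1, r1, #4 → r1=208+4=212
ADD r6, r6, #1 → r6=5+1=6
CMP r6, #6  (cmp 6,6)
After step 20: r1 = 212.

212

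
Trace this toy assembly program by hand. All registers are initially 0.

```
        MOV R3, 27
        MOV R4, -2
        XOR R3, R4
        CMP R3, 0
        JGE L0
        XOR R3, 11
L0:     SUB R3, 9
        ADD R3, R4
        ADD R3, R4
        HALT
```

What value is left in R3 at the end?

after MOV R3, 27: R3=27
after MOV R4, -2: R4=-2
after XOR R3, R4: R3=27^(-2)=-27
CMP R3, 0  (cmp -27,0)
JGE L0: not taken
after XOR R3, 11: R3=(-27)^11=-18
after SUB R3, 9: R3=(-18)-9=-27
after ADD R3, R4: R3=(-27)+(-2)=-29
after ADD R3, R4: R3=(-29)+(-2)=-31
halt.

-31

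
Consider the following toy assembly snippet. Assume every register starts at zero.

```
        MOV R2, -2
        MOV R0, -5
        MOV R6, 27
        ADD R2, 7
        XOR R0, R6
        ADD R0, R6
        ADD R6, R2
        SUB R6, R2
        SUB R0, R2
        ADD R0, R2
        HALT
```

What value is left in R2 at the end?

MOV R2, -2 → R2=-2
MOV R0, -5 → R0=-5
MOV R6, 27 → R6=27
ADD R2, 7 → R2=(-2)+7=5
XOR R0, R6 → R0=(-5)^27=-32
ADD R0, R6 → R0=(-32)+27=-5
ADD R6, R2 → R6=27+5=32
SUB R6, R2 → R6=32-5=27
SUB R0, R2 → R0=(-5)-5=-10
ADD R0, R2 → R0=(-10)+5=-5
halt.

5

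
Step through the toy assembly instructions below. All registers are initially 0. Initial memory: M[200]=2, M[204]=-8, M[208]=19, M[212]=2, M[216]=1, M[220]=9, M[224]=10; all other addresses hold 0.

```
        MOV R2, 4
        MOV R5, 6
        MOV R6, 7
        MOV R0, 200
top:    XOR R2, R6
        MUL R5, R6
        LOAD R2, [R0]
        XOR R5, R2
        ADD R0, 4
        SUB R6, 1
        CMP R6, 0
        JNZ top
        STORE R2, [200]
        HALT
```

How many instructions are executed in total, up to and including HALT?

62

MOV R2, 4 → R2=4
MOV R5, 6 → R5=6
MOV R6, 7 → R6=7
MOV R0, 200 → R0=200
XOR R2, R6 → R2=4^7=3
MUL R5, R6 → R5=6*7=42
LOAD R2, [R0] → R2=M[200]=2
XOR R5, R2 → R5=42^2=40
ADD R0, 4 → R0=200+4=204
SUB R6, 1 → R6=7-1=6
CMP R6, 0  (cmp 6,0)
JNZ top: taken
XOR R2, R6 → R2=2^6=4
MUL R5, R6 → R5=40*6=240
LOAD R2, [R0] → R2=M[204]=-8
XOR R5, R2 → R5=240^(-8)=-248
ADD R0, 4 → R0=204+4=208
SUB R6, 1 → R6=6-1=5
CMP R6, 0  (cmp 5,0)
JNZ top: taken
XOR R2, R6 → R2=(-8)^5=-3
MUL R5, R6 → R5=(-248)*5=-1240
LOAD R2, [R0] → R2=M[208]=19
XOR R5, R2 → R5=(-1240)^19=-1221
ADD R0, 4 → R0=208+4=212
SUB R6, 1 → R6=5-1=4
CMP R6, 0  (cmp 4,0)
JNZ top: taken
XOR R2, R6 → R2=19^4=23
MUL R5, R6 → R5=(-1221)*4=-4884
LOAD R2, [R0] → R2=M[212]=2
XOR R5, R2 → R5=(-4884)^2=-4882
ADD R0, 4 → R0=212+4=216
SUB R6, 1 → R6=4-1=3
CMP R6, 0  (cmp 3,0)
JNZ top: taken
XOR R2, R6 → R2=2^3=1
MUL R5, R6 → R5=(-4882)*3=-14646
LOAD R2, [R0] → R2=M[216]=1
XOR R5, R2 → R5=(-14646)^1=-14645
ADD R0, 4 → R0=216+4=220
SUB R6, 1 → R6=3-1=2
CMP R6, 0  (cmp 2,0)
JNZ top: taken
XOR R2, R6 → R2=1^2=3
MUL R5, R6 → R5=(-14645)*2=-29290
LOAD R2, [R0] → R2=M[220]=9
XOR R5, R2 → R5=(-29290)^9=-29281
ADD R0, 4 → R0=220+4=224
SUB R6, 1 → R6=2-1=1
CMP R6, 0  (cmp 1,0)
JNZ top: taken
XOR R2, R6 → R2=9^1=8
MUL R5, R6 → R5=(-29281)*1=-29281
LOAD R2, [R0] → R2=M[224]=10
XOR R5, R2 → R5=(-29281)^10=-29291
ADD R0, 4 → R0=224+4=228
SUB R6, 1 → R6=1-1=0
CMP R6, 0  (cmp 0,0)
JNZ top: not taken
STORE R2, [200] → M[200]=10
halt.
Total executed instructions: 62.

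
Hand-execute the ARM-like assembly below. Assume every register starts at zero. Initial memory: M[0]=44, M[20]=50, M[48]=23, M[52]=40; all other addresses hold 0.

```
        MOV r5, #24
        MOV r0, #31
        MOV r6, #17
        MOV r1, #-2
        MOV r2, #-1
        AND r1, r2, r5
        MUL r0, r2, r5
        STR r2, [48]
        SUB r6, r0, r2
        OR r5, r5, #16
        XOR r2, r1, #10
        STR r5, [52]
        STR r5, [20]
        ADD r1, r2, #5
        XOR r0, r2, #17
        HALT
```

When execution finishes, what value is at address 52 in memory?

24

MOV r5, #24 → r5=24
MOV r0, #31 → r0=31
MOV r6, #17 → r6=17
MOV r1, #-2 → r1=-2
MOV r2, #-1 → r2=-1
AND r1, r2, r5 → r1=(-1)&24=24
MUL r0, r2, r5 → r0=(-1)*24=-24
STR r2, [48] → M[48]=-1
SUB r6, r0, r2 → r6=(-24)-(-1)=-23
OR r5, r5, #16 → r5=24|16=24
XOR r2, r1, #10 → r2=24^10=18
STR r5, [52] → M[52]=24
STR r5, [20] → M[20]=24
ADD r1, r2, #5 → r1=18+5=23
XOR r0, r2, #17 → r0=18^17=3
halt.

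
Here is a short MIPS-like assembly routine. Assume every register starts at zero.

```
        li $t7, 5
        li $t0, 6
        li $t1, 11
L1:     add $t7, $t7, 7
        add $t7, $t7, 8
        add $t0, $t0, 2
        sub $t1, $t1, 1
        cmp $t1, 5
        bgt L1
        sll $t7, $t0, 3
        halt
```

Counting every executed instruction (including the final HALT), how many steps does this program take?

41

after li $t7, 5: $t7=5
after li $t0, 6: $t0=6
after li $t1, 11: $t1=11
after add $t7, $t7, 7: $t7=5+7=12
after add $t7, $t7, 8: $t7=12+8=20
after add $t0, $t0, 2: $t0=6+2=8
after sub $t1, $t1, 1: $t1=11-1=10
cmp $t1, 5  (cmp 10,5)
bgt L1: taken
after add $t7, $t7, 7: $t7=20+7=27
after add $t7, $t7, 8: $t7=27+8=35
after add $t0, $t0, 2: $t0=8+2=10
after sub $t1, $t1, 1: $t1=10-1=9
cmp $t1, 5  (cmp 9,5)
bgt L1: taken
after add $t7, $t7, 7: $t7=35+7=42
after add $t7, $t7, 8: $t7=42+8=50
after add $t0, $t0, 2: $t0=10+2=12
after sub $t1, $t1, 1: $t1=9-1=8
cmp $t1, 5  (cmp 8,5)
bgt L1: taken
after add $t7, $t7, 7: $t7=50+7=57
after add $t7, $t7, 8: $t7=57+8=65
after add $t0, $t0, 2: $t0=12+2=14
after sub $t1, $t1, 1: $t1=8-1=7
cmp $t1, 5  (cmp 7,5)
bgt L1: taken
after add $t7, $t7, 7: $t7=65+7=72
after add $t7, $t7, 8: $t7=72+8=80
after add $t0, $t0, 2: $t0=14+2=16
after sub $t1, $t1, 1: $t1=7-1=6
cmp $t1, 5  (cmp 6,5)
bgt L1: taken
after add $t7, $t7, 7: $t7=80+7=87
after add $t7, $t7, 8: $t7=87+8=95
after add $t0, $t0, 2: $t0=16+2=18
after sub $t1, $t1, 1: $t1=6-1=5
cmp $t1, 5  (cmp 5,5)
bgt L1: not taken
after sll $t7, $t0, 3: $t7=18<<3=144
halt.
Total executed instructions: 41.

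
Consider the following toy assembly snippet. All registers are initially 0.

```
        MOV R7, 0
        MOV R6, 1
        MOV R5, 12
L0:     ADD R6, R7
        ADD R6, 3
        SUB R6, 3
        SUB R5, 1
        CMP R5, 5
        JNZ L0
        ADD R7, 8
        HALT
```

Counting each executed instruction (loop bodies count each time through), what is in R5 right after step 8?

MOV R7, 0 → R7=0
MOV R6, 1 → R6=1
MOV R5, 12 → R5=12
ADD R6, R7 → R6=1+0=1
ADD R6, 3 → R6=1+3=4
SUB R6, 3 → R6=4-3=1
SUB R5, 1 → R5=12-1=11
CMP R5, 5  (cmp 11,5)
After step 8: R5 = 11.

11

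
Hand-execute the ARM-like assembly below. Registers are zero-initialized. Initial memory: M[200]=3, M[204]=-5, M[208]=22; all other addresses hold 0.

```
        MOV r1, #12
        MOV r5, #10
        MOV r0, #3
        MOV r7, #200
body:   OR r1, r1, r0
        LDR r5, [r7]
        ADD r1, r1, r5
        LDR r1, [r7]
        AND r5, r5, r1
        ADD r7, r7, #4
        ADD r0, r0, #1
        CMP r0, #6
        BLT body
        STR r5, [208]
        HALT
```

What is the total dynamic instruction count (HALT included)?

33

r1=12
r5=10
r0=3
r7=200
r1=12|3=15
r5=M[200]=3
r1=15+3=18
r1=M[200]=3
r5=3&3=3
r7=200+4=204
r0=3+1=4
CMP r0, #6  (cmp 4,6)
BLT body: taken
r1=3|4=7
r5=M[204]=-5
r1=7+(-5)=2
r1=M[204]=-5
r5=(-5)&(-5)=-5
r7=204+4=208
r0=4+1=5
CMP r0, #6  (cmp 5,6)
BLT body: taken
r1=(-5)|5=-1
r5=M[208]=22
r1=(-1)+22=21
r1=M[208]=22
r5=22&22=22
r7=208+4=212
r0=5+1=6
CMP r0, #6  (cmp 6,6)
BLT body: not taken
STR r5, [208] → M[208]=22
halt.
Total executed instructions: 33.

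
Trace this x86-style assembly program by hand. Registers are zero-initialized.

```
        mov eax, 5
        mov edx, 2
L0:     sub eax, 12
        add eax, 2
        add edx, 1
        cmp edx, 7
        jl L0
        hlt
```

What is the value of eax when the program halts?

-45

mov eax, 5 → eax=5
mov edx, 2 → edx=2
sub eax, 12 → eax=5-12=-7
add eax, 2 → eax=(-7)+2=-5
add edx, 1 → edx=2+1=3
cmp edx, 7  (cmp 3,7)
jl L0: taken
sub eax, 12 → eax=(-5)-12=-17
add eax, 2 → eax=(-17)+2=-15
add edx, 1 → edx=3+1=4
cmp edx, 7  (cmp 4,7)
jl L0: taken
sub eax, 12 → eax=(-15)-12=-27
add eax, 2 → eax=(-27)+2=-25
add edx, 1 → edx=4+1=5
cmp edx, 7  (cmp 5,7)
jl L0: taken
sub eax, 12 → eax=(-25)-12=-37
add eax, 2 → eax=(-37)+2=-35
add edx, 1 → edx=5+1=6
cmp edx, 7  (cmp 6,7)
jl L0: taken
sub eax, 12 → eax=(-35)-12=-47
add eax, 2 → eax=(-47)+2=-45
add edx, 1 → edx=6+1=7
cmp edx, 7  (cmp 7,7)
jl L0: not taken
halt.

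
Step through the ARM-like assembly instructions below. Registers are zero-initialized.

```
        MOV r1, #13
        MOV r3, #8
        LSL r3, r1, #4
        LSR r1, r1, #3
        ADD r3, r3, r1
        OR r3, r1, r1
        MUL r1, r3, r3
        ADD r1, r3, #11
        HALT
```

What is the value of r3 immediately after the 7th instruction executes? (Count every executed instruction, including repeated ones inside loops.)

1

MOV r1, #13 → r1=13
MOV r3, #8 → r3=8
LSL r3, r1, #4 → r3=13<<4=208
LSR r1, r1, #3 → r1=13>>3=1
ADD r3, r3, r1 → r3=208+1=209
OR r3, r1, r1 → r3=1|1=1
MUL r1, r3, r3 → r1=1*1=1
After step 7: r3 = 1.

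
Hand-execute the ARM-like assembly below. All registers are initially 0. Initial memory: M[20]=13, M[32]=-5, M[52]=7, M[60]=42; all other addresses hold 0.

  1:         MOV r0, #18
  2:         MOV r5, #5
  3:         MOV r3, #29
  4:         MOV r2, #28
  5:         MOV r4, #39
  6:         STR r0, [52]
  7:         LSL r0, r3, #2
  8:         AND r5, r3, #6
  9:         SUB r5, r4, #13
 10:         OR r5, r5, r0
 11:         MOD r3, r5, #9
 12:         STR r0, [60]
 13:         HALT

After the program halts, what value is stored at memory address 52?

18

after MOV r0, #18: r0=18
after MOV r5, #5: r5=5
after MOV r3, #29: r3=29
after MOV r2, #28: r2=28
after MOV r4, #39: r4=39
STR r0, [52] → M[52]=18
after LSL r0, r3, #2: r0=29<<2=116
after AND r5, r3, #6: r5=29&6=4
after SUB r5, r4, #13: r5=39-13=26
after OR r5, r5, r0: r5=26|116=126
after MOD r3, r5, #9: r3=126%9=0
STR r0, [60] → M[60]=116
halt.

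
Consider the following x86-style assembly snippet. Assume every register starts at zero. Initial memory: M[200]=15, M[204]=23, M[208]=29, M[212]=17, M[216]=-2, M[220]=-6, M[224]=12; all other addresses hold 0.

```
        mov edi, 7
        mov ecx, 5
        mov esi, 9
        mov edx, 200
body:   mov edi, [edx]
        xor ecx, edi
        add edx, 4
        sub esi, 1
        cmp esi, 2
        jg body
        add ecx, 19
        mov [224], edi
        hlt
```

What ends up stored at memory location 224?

after mov edi, 7: edi=7
after mov ecx, 5: ecx=5
after mov esi, 9: esi=9
after mov edx, 200: edx=200
after mov edi, [edx]: edi=M[200]=15
after xor ecx, edi: ecx=5^15=10
after add edx, 4: edx=200+4=204
after sub esi, 1: esi=9-1=8
cmp esi, 2  (cmp 8,2)
jg body: taken
after mov edi, [edx]: edi=M[204]=23
after xor ecx, edi: ecx=10^23=29
after add edx, 4: edx=204+4=208
after sub esi, 1: esi=8-1=7
cmp esi, 2  (cmp 7,2)
jg body: taken
after mov edi, [edx]: edi=M[208]=29
after xor ecx, edi: ecx=29^29=0
after add edx, 4: edx=208+4=212
after sub esi, 1: esi=7-1=6
cmp esi, 2  (cmp 6,2)
jg body: taken
after mov edi, [edx]: edi=M[212]=17
after xor ecx, edi: ecx=0^17=17
after add edx, 4: edx=212+4=216
after sub esi, 1: esi=6-1=5
cmp esi, 2  (cmp 5,2)
jg body: taken
after mov edi, [edx]: edi=M[216]=-2
after xor ecx, edi: ecx=17^(-2)=-17
after add edx, 4: edx=216+4=220
after sub esi, 1: esi=5-1=4
cmp esi, 2  (cmp 4,2)
jg body: taken
after mov edi, [edx]: edi=M[220]=-6
after xor ecx, edi: ecx=(-17)^(-6)=21
after add edx, 4: edx=220+4=224
after sub esi, 1: esi=4-1=3
cmp esi, 2  (cmp 3,2)
jg body: taken
after mov edi, [edx]: edi=M[224]=12
after xor ecx, edi: ecx=21^12=25
after add edx, 4: edx=224+4=228
after sub esi, 1: esi=3-1=2
cmp esi, 2  (cmp 2,2)
jg body: not taken
after add ecx, 19: ecx=25+19=44
mov [224], edi → M[224]=12
halt.

12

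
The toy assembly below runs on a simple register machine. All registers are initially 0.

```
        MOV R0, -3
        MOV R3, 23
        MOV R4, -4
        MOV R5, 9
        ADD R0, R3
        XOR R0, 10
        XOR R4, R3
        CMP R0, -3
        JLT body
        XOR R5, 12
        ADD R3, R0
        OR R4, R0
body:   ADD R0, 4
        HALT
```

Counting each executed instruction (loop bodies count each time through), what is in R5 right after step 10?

5

after MOV R0, -3: R0=-3
after MOV R3, 23: R3=23
after MOV R4, -4: R4=-4
after MOV R5, 9: R5=9
after ADD R0, R3: R0=(-3)+23=20
after XOR R0, 10: R0=20^10=30
after XOR R4, R3: R4=(-4)^23=-21
CMP R0, -3  (cmp 30,-3)
JLT body: not taken
after XOR R5, 12: R5=9^12=5
After step 10: R5 = 5.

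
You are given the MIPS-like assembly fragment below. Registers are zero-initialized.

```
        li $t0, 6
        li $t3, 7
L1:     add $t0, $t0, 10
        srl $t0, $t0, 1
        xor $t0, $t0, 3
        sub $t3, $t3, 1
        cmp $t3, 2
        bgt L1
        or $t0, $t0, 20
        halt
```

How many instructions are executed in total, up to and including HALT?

li $t0, 6 → $t0=6
li $t3, 7 → $t3=7
add $t0, $t0, 10 → $t0=6+10=16
srl $t0, $t0, 1 → $t0=16>>1=8
xor $t0, $t0, 3 → $t0=8^3=11
sub $t3, $t3, 1 → $t3=7-1=6
cmp $t3, 2  (cmp 6,2)
bgt L1: taken
add $t0, $t0, 10 → $t0=11+10=21
srl $t0, $t0, 1 → $t0=21>>1=10
xor $t0, $t0, 3 → $t0=10^3=9
sub $t3, $t3, 1 → $t3=6-1=5
cmp $t3, 2  (cmp 5,2)
bgt L1: taken
add $t0, $t0, 10 → $t0=9+10=19
srl $t0, $t0, 1 → $t0=19>>1=9
xor $t0, $t0, 3 → $t0=9^3=10
sub $t3, $t3, 1 → $t3=5-1=4
cmp $t3, 2  (cmp 4,2)
bgt L1: taken
add $t0, $t0, 10 → $t0=10+10=20
srl $t0, $t0, 1 → $t0=20>>1=10
xor $t0, $t0, 3 → $t0=10^3=9
sub $t3, $t3, 1 → $t3=4-1=3
cmp $t3, 2  (cmp 3,2)
bgt L1: taken
add $t0, $t0, 10 → $t0=9+10=19
srl $t0, $t0, 1 → $t0=19>>1=9
xor $t0, $t0, 3 → $t0=9^3=10
sub $t3, $t3, 1 → $t3=3-1=2
cmp $t3, 2  (cmp 2,2)
bgt L1: not taken
or $t0, $t0, 20 → $t0=10|20=30
halt.
Total executed instructions: 34.

34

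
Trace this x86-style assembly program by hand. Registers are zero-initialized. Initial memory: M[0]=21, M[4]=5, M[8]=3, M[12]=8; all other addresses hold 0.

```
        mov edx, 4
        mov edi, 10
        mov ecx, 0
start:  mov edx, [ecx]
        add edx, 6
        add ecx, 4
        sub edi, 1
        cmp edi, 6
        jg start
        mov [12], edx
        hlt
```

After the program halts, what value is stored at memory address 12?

14

after mov edx, 4: edx=4
after mov edi, 10: edi=10
after mov ecx, 0: ecx=0
after mov edx, [ecx]: edx=M[0]=21
after add edx, 6: edx=21+6=27
after add ecx, 4: ecx=0+4=4
after sub edi, 1: edi=10-1=9
cmp edi, 6  (cmp 9,6)
jg start: taken
after mov edx, [ecx]: edx=M[4]=5
after add edx, 6: edx=5+6=11
after add ecx, 4: ecx=4+4=8
after sub edi, 1: edi=9-1=8
cmp edi, 6  (cmp 8,6)
jg start: taken
after mov edx, [ecx]: edx=M[8]=3
after add edx, 6: edx=3+6=9
after add ecx, 4: ecx=8+4=12
after sub edi, 1: edi=8-1=7
cmp edi, 6  (cmp 7,6)
jg start: taken
after mov edx, [ecx]: edx=M[12]=8
after add edx, 6: edx=8+6=14
after add ecx, 4: ecx=12+4=16
after sub edi, 1: edi=7-1=6
cmp edi, 6  (cmp 6,6)
jg start: not taken
mov [12], edx → M[12]=14
halt.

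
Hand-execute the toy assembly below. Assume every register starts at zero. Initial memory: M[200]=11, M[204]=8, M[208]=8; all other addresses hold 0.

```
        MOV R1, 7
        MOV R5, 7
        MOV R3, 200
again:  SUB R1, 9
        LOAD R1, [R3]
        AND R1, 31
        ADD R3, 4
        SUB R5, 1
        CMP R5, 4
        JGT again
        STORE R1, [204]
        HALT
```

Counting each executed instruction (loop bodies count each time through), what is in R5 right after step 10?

R1=7
R5=7
R3=200
R1=7-9=-2
R1=M[200]=11
R1=11&31=11
R3=200+4=204
R5=7-1=6
CMP R5, 4  (cmp 6,4)
JGT again: taken
After step 10: R5 = 6.

6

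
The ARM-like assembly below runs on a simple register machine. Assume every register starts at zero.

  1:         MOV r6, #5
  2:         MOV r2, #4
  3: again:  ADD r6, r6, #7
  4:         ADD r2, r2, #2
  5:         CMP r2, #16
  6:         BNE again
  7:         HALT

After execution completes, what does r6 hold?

47

r6=5
r2=4
r6=5+7=12
r2=4+2=6
CMP r2, #16  (cmp 6,16)
BNE again: taken
r6=12+7=19
r2=6+2=8
CMP r2, #16  (cmp 8,16)
BNE again: taken
r6=19+7=26
r2=8+2=10
CMP r2, #16  (cmp 10,16)
BNE again: taken
r6=26+7=33
r2=10+2=12
CMP r2, #16  (cmp 12,16)
BNE again: taken
r6=33+7=40
r2=12+2=14
CMP r2, #16  (cmp 14,16)
BNE again: taken
r6=40+7=47
r2=14+2=16
CMP r2, #16  (cmp 16,16)
BNE again: not taken
halt.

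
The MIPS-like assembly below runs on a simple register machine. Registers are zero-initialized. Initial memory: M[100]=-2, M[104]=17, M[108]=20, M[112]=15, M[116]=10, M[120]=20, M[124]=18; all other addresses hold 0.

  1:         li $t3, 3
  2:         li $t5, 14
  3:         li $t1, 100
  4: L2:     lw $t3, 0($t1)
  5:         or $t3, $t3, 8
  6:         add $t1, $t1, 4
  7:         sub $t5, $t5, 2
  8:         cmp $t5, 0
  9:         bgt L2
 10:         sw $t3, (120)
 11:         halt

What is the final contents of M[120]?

after li $t3, 3: $t3=3
after li $t5, 14: $t5=14
after li $t1, 100: $t1=100
after lw $t3, 0($t1): $t3=M[100]=-2
after or $t3, $t3, 8: $t3=(-2)|8=-2
after add $t1, $t1, 4: $t1=100+4=104
after sub $t5, $t5, 2: $t5=14-2=12
cmp $t5, 0  (cmp 12,0)
bgt L2: taken
after lw $t3, 0($t1): $t3=M[104]=17
after or $t3, $t3, 8: $t3=17|8=25
after add $t1, $t1, 4: $t1=104+4=108
after sub $t5, $t5, 2: $t5=12-2=10
cmp $t5, 0  (cmp 10,0)
bgt L2: taken
after lw $t3, 0($t1): $t3=M[108]=20
after or $t3, $t3, 8: $t3=20|8=28
after add $t1, $t1, 4: $t1=108+4=112
after sub $t5, $t5, 2: $t5=10-2=8
cmp $t5, 0  (cmp 8,0)
bgt L2: taken
after lw $t3, 0($t1): $t3=M[112]=15
after or $t3, $t3, 8: $t3=15|8=15
after add $t1, $t1, 4: $t1=112+4=116
after sub $t5, $t5, 2: $t5=8-2=6
cmp $t5, 0  (cmp 6,0)
bgt L2: taken
after lw $t3, 0($t1): $t3=M[116]=10
after or $t3, $t3, 8: $t3=10|8=10
after add $t1, $t1, 4: $t1=116+4=120
after sub $t5, $t5, 2: $t5=6-2=4
cmp $t5, 0  (cmp 4,0)
bgt L2: taken
after lw $t3, 0($t1): $t3=M[120]=20
after or $t3, $t3, 8: $t3=20|8=28
after add $t1, $t1, 4: $t1=120+4=124
after sub $t5, $t5, 2: $t5=4-2=2
cmp $t5, 0  (cmp 2,0)
bgt L2: taken
after lw $t3, 0($t1): $t3=M[124]=18
after or $t3, $t3, 8: $t3=18|8=26
after add $t1, $t1, 4: $t1=124+4=128
after sub $t5, $t5, 2: $t5=2-2=0
cmp $t5, 0  (cmp 0,0)
bgt L2: not taken
sw $t3, (120) → M[120]=26
halt.

26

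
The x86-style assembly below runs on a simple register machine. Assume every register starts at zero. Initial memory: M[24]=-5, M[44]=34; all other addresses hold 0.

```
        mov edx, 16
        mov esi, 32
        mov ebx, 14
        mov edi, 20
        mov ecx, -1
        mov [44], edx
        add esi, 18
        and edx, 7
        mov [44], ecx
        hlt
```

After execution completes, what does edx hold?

0

after mov edx, 16: edx=16
after mov esi, 32: esi=32
after mov ebx, 14: ebx=14
after mov edi, 20: edi=20
after mov ecx, -1: ecx=-1
mov [44], edx → M[44]=16
after add esi, 18: esi=32+18=50
after and edx, 7: edx=16&7=0
mov [44], ecx → M[44]=-1
halt.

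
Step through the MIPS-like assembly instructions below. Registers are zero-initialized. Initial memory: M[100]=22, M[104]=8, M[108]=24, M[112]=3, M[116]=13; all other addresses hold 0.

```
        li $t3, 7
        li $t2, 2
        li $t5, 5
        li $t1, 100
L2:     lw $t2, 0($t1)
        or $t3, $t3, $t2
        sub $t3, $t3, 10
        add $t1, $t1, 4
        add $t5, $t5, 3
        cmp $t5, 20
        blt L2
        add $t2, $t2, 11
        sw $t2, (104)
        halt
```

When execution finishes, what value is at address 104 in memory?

after li $t3, 7: $t3=7
after li $t2, 2: $t2=2
after li $t5, 5: $t5=5
after li $t1, 100: $t1=100
after lw $t2, 0($t1): $t2=M[100]=22
after or $t3, $t3, $t2: $t3=7|22=23
after sub $t3, $t3, 10: $t3=23-10=13
after add $t1, $t1, 4: $t1=100+4=104
after add $t5, $t5, 3: $t5=5+3=8
cmp $t5, 20  (cmp 8,20)
blt L2: taken
after lw $t2, 0($t1): $t2=M[104]=8
after or $t3, $t3, $t2: $t3=13|8=13
after sub $t3, $t3, 10: $t3=13-10=3
after add $t1, $t1, 4: $t1=104+4=108
after add $t5, $t5, 3: $t5=8+3=11
cmp $t5, 20  (cmp 11,20)
blt L2: taken
after lw $t2, 0($t1): $t2=M[108]=24
after or $t3, $t3, $t2: $t3=3|24=27
after sub $t3, $t3, 10: $t3=27-10=17
after add $t1, $t1, 4: $t1=108+4=112
after add $t5, $t5, 3: $t5=11+3=14
cmp $t5, 20  (cmp 14,20)
blt L2: taken
after lw $t2, 0($t1): $t2=M[112]=3
after or $t3, $t3, $t2: $t3=17|3=19
after sub $t3, $t3, 10: $t3=19-10=9
after add $t1, $t1, 4: $t1=112+4=116
after add $t5, $t5, 3: $t5=14+3=17
cmp $t5, 20  (cmp 17,20)
blt L2: taken
after lw $t2, 0($t1): $t2=M[116]=13
after or $t3, $t3, $t2: $t3=9|13=13
after sub $t3, $t3, 10: $t3=13-10=3
after add $t1, $t1, 4: $t1=116+4=120
after add $t5, $t5, 3: $t5=17+3=20
cmp $t5, 20  (cmp 20,20)
blt L2: not taken
after add $t2, $t2, 11: $t2=13+11=24
sw $t2, (104) → M[104]=24
halt.

24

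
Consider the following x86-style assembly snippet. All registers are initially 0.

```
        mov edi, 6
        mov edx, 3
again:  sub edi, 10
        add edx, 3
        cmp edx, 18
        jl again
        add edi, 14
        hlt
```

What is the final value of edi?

after mov edi, 6: edi=6
after mov edx, 3: edx=3
after sub edi, 10: edi=6-10=-4
after add edx, 3: edx=3+3=6
cmp edx, 18  (cmp 6,18)
jl again: taken
after sub edi, 10: edi=(-4)-10=-14
after add edx, 3: edx=6+3=9
cmp edx, 18  (cmp 9,18)
jl again: taken
after sub edi, 10: edi=(-14)-10=-24
after add edx, 3: edx=9+3=12
cmp edx, 18  (cmp 12,18)
jl again: taken
after sub edi, 10: edi=(-24)-10=-34
after add edx, 3: edx=12+3=15
cmp edx, 18  (cmp 15,18)
jl again: taken
after sub edi, 10: edi=(-34)-10=-44
after add edx, 3: edx=15+3=18
cmp edx, 18  (cmp 18,18)
jl again: not taken
after add edi, 14: edi=(-44)+14=-30
halt.

-30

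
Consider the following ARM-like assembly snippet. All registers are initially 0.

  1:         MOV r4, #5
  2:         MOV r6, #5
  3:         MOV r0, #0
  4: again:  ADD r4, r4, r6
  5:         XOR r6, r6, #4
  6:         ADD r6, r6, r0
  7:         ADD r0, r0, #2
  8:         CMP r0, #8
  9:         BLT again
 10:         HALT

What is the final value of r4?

after MOV r4, #5: r4=5
after MOV r6, #5: r6=5
after MOV r0, #0: r0=0
after ADD r4, r4, r6: r4=5+5=10
after XOR r6, r6, #4: r6=5^4=1
after ADD r6, r6, r0: r6=1+0=1
after ADD r0, r0, #2: r0=0+2=2
CMP r0, #8  (cmp 2,8)
BLT again: taken
after ADD r4, r4, r6: r4=10+1=11
after XOR r6, r6, #4: r6=1^4=5
after ADD r6, r6, r0: r6=5+2=7
after ADD r0, r0, #2: r0=2+2=4
CMP r0, #8  (cmp 4,8)
BLT again: taken
after ADD r4, r4, r6: r4=11+7=18
after XOR r6, r6, #4: r6=7^4=3
after ADD r6, r6, r0: r6=3+4=7
after ADD r0, r0, #2: r0=4+2=6
CMP r0, #8  (cmp 6,8)
BLT again: taken
after ADD r4, r4, r6: r4=18+7=25
after XOR r6, r6, #4: r6=7^4=3
after ADD r6, r6, r0: r6=3+6=9
after ADD r0, r0, #2: r0=6+2=8
CMP r0, #8  (cmp 8,8)
BLT again: not taken
halt.

25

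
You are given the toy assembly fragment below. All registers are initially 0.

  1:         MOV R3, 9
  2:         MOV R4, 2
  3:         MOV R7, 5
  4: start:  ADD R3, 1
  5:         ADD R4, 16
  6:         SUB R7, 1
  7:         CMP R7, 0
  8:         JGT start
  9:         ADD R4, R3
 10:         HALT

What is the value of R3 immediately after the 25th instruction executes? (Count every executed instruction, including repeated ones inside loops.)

14

R3=9
R4=2
R7=5
R3=9+1=10
R4=2+16=18
R7=5-1=4
CMP R7, 0  (cmp 4,0)
JGT start: taken
R3=10+1=11
R4=18+16=34
R7=4-1=3
CMP R7, 0  (cmp 3,0)
JGT start: taken
R3=11+1=12
R4=34+16=50
R7=3-1=2
CMP R7, 0  (cmp 2,0)
JGT start: taken
R3=12+1=13
R4=50+16=66
R7=2-1=1
CMP R7, 0  (cmp 1,0)
JGT start: taken
R3=13+1=14
R4=66+16=82
After step 25: R3 = 14.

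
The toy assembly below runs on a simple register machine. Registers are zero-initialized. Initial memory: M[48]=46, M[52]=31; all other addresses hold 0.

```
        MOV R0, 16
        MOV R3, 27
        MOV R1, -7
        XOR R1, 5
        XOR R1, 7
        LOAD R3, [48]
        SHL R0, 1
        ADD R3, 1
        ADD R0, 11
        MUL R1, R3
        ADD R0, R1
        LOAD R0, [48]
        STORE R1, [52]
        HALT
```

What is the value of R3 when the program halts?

R0=16
R3=27
R1=-7
R1=(-7)^5=-4
R1=(-4)^7=-5
R3=M[48]=46
R0=16<<1=32
R3=46+1=47
R0=32+11=43
R1=(-5)*47=-235
R0=43+(-235)=-192
R0=M[48]=46
STORE R1, [52] → M[52]=-235
halt.

47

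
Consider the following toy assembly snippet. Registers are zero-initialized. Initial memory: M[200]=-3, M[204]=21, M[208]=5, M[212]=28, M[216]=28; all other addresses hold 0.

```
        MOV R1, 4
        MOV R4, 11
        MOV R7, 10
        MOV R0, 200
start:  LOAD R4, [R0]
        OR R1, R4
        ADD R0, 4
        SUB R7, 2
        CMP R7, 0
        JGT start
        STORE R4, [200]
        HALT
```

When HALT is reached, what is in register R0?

220

R1=4
R4=11
R7=10
R0=200
R4=M[200]=-3
R1=4|(-3)=-3
R0=200+4=204
R7=10-2=8
CMP R7, 0  (cmp 8,0)
JGT start: taken
R4=M[204]=21
R1=(-3)|21=-3
R0=204+4=208
R7=8-2=6
CMP R7, 0  (cmp 6,0)
JGT start: taken
R4=M[208]=5
R1=(-3)|5=-3
R0=208+4=212
R7=6-2=4
CMP R7, 0  (cmp 4,0)
JGT start: taken
R4=M[212]=28
R1=(-3)|28=-3
R0=212+4=216
R7=4-2=2
CMP R7, 0  (cmp 2,0)
JGT start: taken
R4=M[216]=28
R1=(-3)|28=-3
R0=216+4=220
R7=2-2=0
CMP R7, 0  (cmp 0,0)
JGT start: not taken
STORE R4, [200] → M[200]=28
halt.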